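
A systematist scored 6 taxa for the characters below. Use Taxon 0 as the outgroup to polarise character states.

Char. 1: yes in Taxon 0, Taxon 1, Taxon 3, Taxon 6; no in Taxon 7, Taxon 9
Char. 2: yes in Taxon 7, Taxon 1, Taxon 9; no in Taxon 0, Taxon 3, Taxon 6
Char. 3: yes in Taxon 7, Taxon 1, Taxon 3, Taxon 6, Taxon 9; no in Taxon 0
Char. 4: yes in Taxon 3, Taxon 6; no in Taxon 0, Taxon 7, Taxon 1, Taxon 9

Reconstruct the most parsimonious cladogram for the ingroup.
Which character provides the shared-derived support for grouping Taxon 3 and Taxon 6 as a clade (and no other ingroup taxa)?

Character polarity is set by the outgroup: the derived state is whichever differs from the outgroup's state, so for Char. 1 the derived state is 'no', and for the remaining characters it is 'yes'.
Char. 1 (derived state 'no') is shared by Taxon 7 and Taxon 9 — a synapomorphy uniting that clade.
Char. 2 (derived state 'yes') is shared by Taxon 1, Taxon 7, and Taxon 9 — a synapomorphy uniting that clade.
Char. 3 (derived state 'yes') is shared by all ingroup taxa — unites the whole ingroup.
Only Taxon 3 and Taxon 6 show the derived state 'yes' for Char. 4, supporting them as a clade.
Most parsimonious ingroup topology: (((Taxon 7,Taxon 9),Taxon 1),(Taxon 3,Taxon 6)).
The clade {Taxon 3, Taxon 6} is supported by Char. 4: its derived state 'yes' occurs in exactly those taxa and in no other taxon (including the outgroup).

Char. 4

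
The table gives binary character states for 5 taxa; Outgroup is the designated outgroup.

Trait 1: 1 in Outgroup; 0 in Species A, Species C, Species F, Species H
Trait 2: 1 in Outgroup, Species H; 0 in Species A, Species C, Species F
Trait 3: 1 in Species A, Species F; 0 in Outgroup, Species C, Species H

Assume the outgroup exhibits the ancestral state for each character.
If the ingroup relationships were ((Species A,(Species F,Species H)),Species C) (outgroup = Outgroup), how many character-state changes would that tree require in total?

5

Map each character onto ((Species A,(Species F,Species H)),Species C) (rooted by Outgroup) and count the minimum state changes it requires (Fitch parsimony):
Trait 1: 1; Trait 2: 2; Trait 3: 2.
Total tree length = 5.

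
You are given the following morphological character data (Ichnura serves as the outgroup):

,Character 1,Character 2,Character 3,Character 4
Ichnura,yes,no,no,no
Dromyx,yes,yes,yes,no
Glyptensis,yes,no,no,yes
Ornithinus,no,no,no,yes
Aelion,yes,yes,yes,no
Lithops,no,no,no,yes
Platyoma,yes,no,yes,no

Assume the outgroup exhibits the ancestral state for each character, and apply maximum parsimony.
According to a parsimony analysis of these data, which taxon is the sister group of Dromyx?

Character polarity is set by the outgroup: the derived state is whichever differs from the outgroup's state, so for Character 1 the derived state is 'no', and for the remaining characters it is 'yes'.
Character 1 (derived state 'no') is shared by Lithops and Ornithinus — a synapomorphy uniting that clade.
Character 2 (derived state 'yes') is shared by Aelion and Dromyx — a synapomorphy uniting that clade.
Character 3 (derived state 'yes') is shared by Aelion, Dromyx, and Platyoma — a synapomorphy uniting that clade.
Character 4: derived state 'yes' in Glyptensis, Lithops, and Ornithinus only — synapomorphy for {Glyptensis, Lithops, Ornithinus}.
Most parsimonious ingroup topology: (((Dromyx,Aelion),Platyoma),(Glyptensis,(Ornithinus,Lithops))).
Dromyx and Aelion form a cherry on this tree, so they are sister taxa.

Aelion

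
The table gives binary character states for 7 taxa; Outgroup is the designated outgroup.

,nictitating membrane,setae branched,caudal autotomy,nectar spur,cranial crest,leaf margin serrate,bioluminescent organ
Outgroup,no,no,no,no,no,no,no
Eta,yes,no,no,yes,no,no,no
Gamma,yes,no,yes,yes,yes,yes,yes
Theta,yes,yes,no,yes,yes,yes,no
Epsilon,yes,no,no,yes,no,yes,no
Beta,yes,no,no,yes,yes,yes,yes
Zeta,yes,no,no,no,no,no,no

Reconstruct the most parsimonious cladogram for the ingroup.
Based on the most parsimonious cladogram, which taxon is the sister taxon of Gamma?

The outgroup has state 'no' for every character, so 'yes' is the derived state throughout.
nictitating membrane (derived state 'yes') is shared by all ingroup taxa — unites the whole ingroup.
setae branched (derived state 'yes') is unique to Theta (autapomorphy; uninformative for grouping).
caudal autotomy: derived state 'yes' in Gamma only — an autapomorphy, so it tells us nothing about relationships among taxa.
Only Beta, Epsilon, Eta, Gamma, and Theta show the derived state 'yes' for nectar spur, supporting them as a clade.
Only Beta, Gamma, and Theta show the derived state 'yes' for cranial crest, supporting them as a clade.
leaf margin serrate: derived state 'yes' in Beta, Epsilon, Gamma, and Theta only — synapomorphy for {Beta, Epsilon, Gamma, Theta}.
Only Beta and Gamma show the derived state 'yes' for bioluminescent organ, supporting them as a clade.
Most parsimonious ingroup topology: ((Eta,(((Gamma,Beta),Theta),Epsilon)),Zeta).
Gamma and Beta form a cherry on this tree, so they are sister taxa.

Beta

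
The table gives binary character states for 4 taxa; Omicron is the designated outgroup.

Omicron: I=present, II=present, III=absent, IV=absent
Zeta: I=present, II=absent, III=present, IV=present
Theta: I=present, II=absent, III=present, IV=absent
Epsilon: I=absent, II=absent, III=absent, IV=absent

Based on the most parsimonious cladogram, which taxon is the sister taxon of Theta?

Character polarity is set by the outgroup: the derived state is whichever differs from the outgroup's state, so for I, II the derived state is 'absent', and for the remaining characters it is 'present'.
I: derived state 'absent' in Epsilon only — an autapomorphy, so it tells us nothing about relationships among taxa.
II (derived state 'absent') is shared by all ingroup taxa — unites the whole ingroup.
Only Theta and Zeta show the derived state 'present' for III, supporting them as a clade.
IV: derived state 'present' in Zeta only — an autapomorphy, so it tells us nothing about relationships among taxa.
Most parsimonious ingroup topology: ((Zeta,Theta),Epsilon).
Theta and Zeta form a cherry on this tree, so they are sister taxa.

Zeta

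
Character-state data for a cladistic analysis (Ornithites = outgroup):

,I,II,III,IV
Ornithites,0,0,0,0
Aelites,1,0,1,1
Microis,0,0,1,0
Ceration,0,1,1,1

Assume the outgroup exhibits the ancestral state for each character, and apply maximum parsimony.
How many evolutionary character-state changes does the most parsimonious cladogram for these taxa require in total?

The outgroup has state '0' for every character, so '1' is the derived state throughout.
I: derived state '1' in Aelites only — an autapomorphy, so it tells us nothing about relationships among taxa.
II (derived state '1') is unique to Ceration (autapomorphy; uninformative for grouping).
All ingroup taxa share the derived state '1' for III; it defines the ingroup but does not resolve relationships within it.
IV: derived state '1' in Aelites and Ceration only — synapomorphy for {Aelites, Ceration}.
Most parsimonious ingroup topology: ((Aelites,Ceration),Microis).
Changes per character on this tree: I: 1; II: 1; III: 1; IV: 1.
Total = 4.

4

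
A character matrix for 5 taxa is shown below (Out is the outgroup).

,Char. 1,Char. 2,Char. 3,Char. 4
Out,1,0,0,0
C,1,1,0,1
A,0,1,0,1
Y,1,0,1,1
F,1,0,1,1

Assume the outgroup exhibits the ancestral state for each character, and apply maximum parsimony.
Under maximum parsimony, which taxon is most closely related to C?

Character polarity is set by the outgroup: the derived state is whichever differs from the outgroup's state, so for Char. 1 the derived state is '0', and for the remaining characters it is '1'.
Char. 1 (derived state '0') is unique to A (autapomorphy; uninformative for grouping).
Char. 2 (derived state '1') is shared by A and C — a synapomorphy uniting that clade.
Char. 3: derived state '1' in F and Y only — synapomorphy for {F, Y}.
All ingroup taxa share the derived state '1' for Char. 4; it defines the ingroup but does not resolve relationships within it.
Most parsimonious ingroup topology: ((C,A),(Y,F)).
C and A form a cherry on this tree, so they are sister taxa.

A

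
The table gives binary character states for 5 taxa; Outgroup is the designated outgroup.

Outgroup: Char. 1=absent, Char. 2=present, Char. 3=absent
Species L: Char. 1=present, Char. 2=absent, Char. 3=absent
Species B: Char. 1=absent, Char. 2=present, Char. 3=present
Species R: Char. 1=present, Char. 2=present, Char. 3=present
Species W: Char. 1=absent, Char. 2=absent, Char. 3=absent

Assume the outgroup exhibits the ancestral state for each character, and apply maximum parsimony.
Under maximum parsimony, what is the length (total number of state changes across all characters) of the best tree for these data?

4

Character polarity is set by the outgroup: the derived state is whichever differs from the outgroup's state, so for Char. 2 the derived state is 'absent', and for the remaining characters it is 'present'.
Char. 1 (state 'present') occurs in Species L and Species R but conflicts with the nesting implied by the other characters — most parsimoniously interpreted as homoplasy.
Char. 2: derived state 'absent' in Species L and Species W only — synapomorphy for {Species L, Species W}.
Only Species B and Species R show the derived state 'present' for Char. 3, supporting them as a clade.
Most parsimonious ingroup topology: ((Species L,Species W),(Species B,Species R)).
Changes per character on this tree: Char. 1: 2; Char. 2: 1; Char. 3: 1.
Total = 4.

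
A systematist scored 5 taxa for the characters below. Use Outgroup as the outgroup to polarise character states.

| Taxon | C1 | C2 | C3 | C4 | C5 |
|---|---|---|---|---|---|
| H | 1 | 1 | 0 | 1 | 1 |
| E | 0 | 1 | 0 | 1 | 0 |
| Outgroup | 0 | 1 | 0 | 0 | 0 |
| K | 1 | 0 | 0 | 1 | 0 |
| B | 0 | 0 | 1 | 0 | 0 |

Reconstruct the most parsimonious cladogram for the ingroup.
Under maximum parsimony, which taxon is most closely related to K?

Character polarity is set by the outgroup: the derived state is whichever differs from the outgroup's state, so for C2 the derived state is '0', and for the remaining characters it is '1'.
C1: derived state '1' in H and K only — synapomorphy for {H, K}.
C2 (state '0') occurs in B and K but conflicts with the nesting implied by the other characters — most parsimoniously interpreted as homoplasy.
C3 (derived state '1') is unique to B (autapomorphy; uninformative for grouping).
C4 (derived state '1') is shared by E, H, and K — a synapomorphy uniting that clade.
C5: derived state '1' in H only — an autapomorphy, so it tells us nothing about relationships among taxa.
Most parsimonious ingroup topology: (((K,H),E),B).
K and H form a cherry on this tree, so they are sister taxa.

H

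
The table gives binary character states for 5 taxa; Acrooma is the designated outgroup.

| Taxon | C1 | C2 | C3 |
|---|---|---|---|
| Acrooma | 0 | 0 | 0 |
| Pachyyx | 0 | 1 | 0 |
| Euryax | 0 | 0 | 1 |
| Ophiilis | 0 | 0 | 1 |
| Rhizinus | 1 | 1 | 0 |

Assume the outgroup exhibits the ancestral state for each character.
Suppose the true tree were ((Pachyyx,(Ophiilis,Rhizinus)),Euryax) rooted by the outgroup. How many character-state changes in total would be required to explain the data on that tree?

5

Map each character onto ((Pachyyx,(Ophiilis,Rhizinus)),Euryax) (rooted by Acrooma) and count the minimum state changes it requires (Fitch parsimony):
C1: 1; C2: 2; C3: 2.
Total tree length = 5.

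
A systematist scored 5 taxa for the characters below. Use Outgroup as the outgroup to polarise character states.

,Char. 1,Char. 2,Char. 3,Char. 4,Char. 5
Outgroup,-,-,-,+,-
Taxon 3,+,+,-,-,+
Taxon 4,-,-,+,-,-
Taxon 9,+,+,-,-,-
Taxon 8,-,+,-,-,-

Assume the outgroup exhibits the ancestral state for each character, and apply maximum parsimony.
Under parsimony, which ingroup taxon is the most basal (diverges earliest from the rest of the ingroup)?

Taxon 4

Character polarity is set by the outgroup: the derived state is whichever differs from the outgroup's state, so for Char. 4 the derived state is '-', and for the remaining characters it is '+'.
Char. 1: derived state '+' in Taxon 3 and Taxon 9 only — synapomorphy for {Taxon 3, Taxon 9}.
Char. 2: derived state '+' in Taxon 3, Taxon 8, and Taxon 9 only — synapomorphy for {Taxon 3, Taxon 8, Taxon 9}.
Char. 3 (derived state '+') is unique to Taxon 4 (autapomorphy; uninformative for grouping).
Char. 4 (derived state '-') is shared by all ingroup taxa — unites the whole ingroup.
Char. 5 (derived state '+') is unique to Taxon 3 (autapomorphy; uninformative for grouping).
Most parsimonious ingroup topology: (((Taxon 3,Taxon 9),Taxon 8),Taxon 4).
Taxon 4 is sister to the clade containing all other ingroup taxa, so it is the earliest-diverging (most basal) ingroup lineage.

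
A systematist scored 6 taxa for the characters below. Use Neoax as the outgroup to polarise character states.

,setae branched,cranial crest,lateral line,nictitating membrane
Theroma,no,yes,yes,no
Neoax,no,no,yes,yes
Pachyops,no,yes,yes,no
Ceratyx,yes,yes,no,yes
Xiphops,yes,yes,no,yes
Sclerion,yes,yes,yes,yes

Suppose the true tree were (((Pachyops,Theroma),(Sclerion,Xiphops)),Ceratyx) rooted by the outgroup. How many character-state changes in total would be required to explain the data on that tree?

6

Map each character onto (((Pachyops,Theroma),(Sclerion,Xiphops)),Ceratyx) (rooted by Neoax) and count the minimum state changes it requires (Fitch parsimony):
setae branched: 2; cranial crest: 1; lateral line: 2; nictitating membrane: 1.
Total tree length = 6.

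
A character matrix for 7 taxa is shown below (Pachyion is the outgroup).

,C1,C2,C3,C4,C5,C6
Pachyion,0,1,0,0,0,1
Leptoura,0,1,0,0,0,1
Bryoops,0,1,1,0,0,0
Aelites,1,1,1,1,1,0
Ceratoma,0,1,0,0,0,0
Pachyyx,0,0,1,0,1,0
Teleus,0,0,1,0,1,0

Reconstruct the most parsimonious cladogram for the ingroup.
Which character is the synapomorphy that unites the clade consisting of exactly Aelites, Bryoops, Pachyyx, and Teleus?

C3

Character polarity is set by the outgroup: the derived state is whichever differs from the outgroup's state, so for C2, C6 the derived state is '0', and for the remaining characters it is '1'.
C1 (derived state '1') is unique to Aelites (autapomorphy; uninformative for grouping).
C2 (derived state '0') is shared by Pachyyx and Teleus — a synapomorphy uniting that clade.
C3: derived state '1' in Aelites, Bryoops, Pachyyx, and Teleus only — synapomorphy for {Aelites, Bryoops, Pachyyx, Teleus}.
C4: derived state '1' in Aelites only — an autapomorphy, so it tells us nothing about relationships among taxa.
C5 (derived state '1') is shared by Aelites, Pachyyx, and Teleus — a synapomorphy uniting that clade.
C6: derived state '0' in Aelites, Bryoops, Ceratoma, Pachyyx, and Teleus only — synapomorphy for {Aelites, Bryoops, Ceratoma, Pachyyx, Teleus}.
Most parsimonious ingroup topology: (Leptoura,((Bryoops,(Aelites,(Pachyyx,Teleus))),Ceratoma)).
The clade {Aelites, Bryoops, Pachyyx, Teleus} is supported by C3: its derived state '1' occurs in exactly those taxa and in no other taxon (including the outgroup).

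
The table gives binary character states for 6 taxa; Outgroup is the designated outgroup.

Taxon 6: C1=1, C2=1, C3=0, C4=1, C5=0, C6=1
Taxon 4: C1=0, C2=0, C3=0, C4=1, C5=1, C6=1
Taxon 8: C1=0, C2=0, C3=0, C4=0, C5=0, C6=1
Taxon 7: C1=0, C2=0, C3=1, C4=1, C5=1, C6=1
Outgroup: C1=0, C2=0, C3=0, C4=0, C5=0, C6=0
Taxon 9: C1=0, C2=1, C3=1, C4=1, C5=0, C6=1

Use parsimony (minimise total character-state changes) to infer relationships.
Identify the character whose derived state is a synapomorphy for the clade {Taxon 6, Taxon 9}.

The outgroup has state '0' for every character, so '1' is the derived state throughout.
C1: derived state '1' in Taxon 6 only — an autapomorphy, so it tells us nothing about relationships among taxa.
C2 (derived state '1') is shared by Taxon 6 and Taxon 9 — a synapomorphy uniting that clade.
C3 groups Taxon 7 and Taxon 9, which is incompatible with the clades supported by the remaining characters; treating it as convergent (homoplasy) costs fewer steps than any alternative tree.
Only Taxon 4, Taxon 6, Taxon 7, and Taxon 9 show the derived state '1' for C4, supporting them as a clade.
C5 (derived state '1') is shared by Taxon 4 and Taxon 7 — a synapomorphy uniting that clade.
All ingroup taxa share the derived state '1' for C6; it defines the ingroup but does not resolve relationships within it.
Most parsimonious ingroup topology: (((Taxon 9,Taxon 6),(Taxon 4,Taxon 7)),Taxon 8).
The clade {Taxon 6, Taxon 9} is supported by C2: its derived state '1' occurs in exactly those taxa and in no other taxon (including the outgroup).

C2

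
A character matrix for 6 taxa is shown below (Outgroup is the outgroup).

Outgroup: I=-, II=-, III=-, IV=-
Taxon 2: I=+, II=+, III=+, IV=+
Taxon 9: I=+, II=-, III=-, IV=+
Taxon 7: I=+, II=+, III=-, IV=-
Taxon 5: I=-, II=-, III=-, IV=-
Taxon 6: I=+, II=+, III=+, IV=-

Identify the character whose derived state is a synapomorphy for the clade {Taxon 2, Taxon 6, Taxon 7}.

The outgroup has state '-' for every character, so '+' is the derived state throughout.
I (derived state '+') is shared by Taxon 2, Taxon 6, Taxon 7, and Taxon 9 — a synapomorphy uniting that clade.
II: derived state '+' in Taxon 2, Taxon 6, and Taxon 7 only — synapomorphy for {Taxon 2, Taxon 6, Taxon 7}.
III: derived state '+' in Taxon 2 and Taxon 6 only — synapomorphy for {Taxon 2, Taxon 6}.
IV groups Taxon 2 and Taxon 9, which is incompatible with the clades supported by the remaining characters; treating it as convergent (homoplasy) costs fewer steps than any alternative tree.
Most parsimonious ingroup topology: ((((Taxon 2,Taxon 6),Taxon 7),Taxon 9),Taxon 5).
The clade {Taxon 2, Taxon 6, Taxon 7} is supported by II: its derived state '+' occurs in exactly those taxa and in no other taxon (including the outgroup).

II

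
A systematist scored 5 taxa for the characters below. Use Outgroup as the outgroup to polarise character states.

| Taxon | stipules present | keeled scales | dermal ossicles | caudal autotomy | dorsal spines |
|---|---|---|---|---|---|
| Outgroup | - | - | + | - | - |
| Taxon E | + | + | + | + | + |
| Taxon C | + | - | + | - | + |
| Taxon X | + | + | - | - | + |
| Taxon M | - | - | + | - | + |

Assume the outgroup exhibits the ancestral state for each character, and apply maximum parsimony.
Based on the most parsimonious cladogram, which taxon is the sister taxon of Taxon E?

Taxon X

Character polarity is set by the outgroup: the derived state is whichever differs from the outgroup's state, so for dermal ossicles the derived state is '-', and for the remaining characters it is '+'.
stipules present (derived state '+') is shared by Taxon C, Taxon E, and Taxon X — a synapomorphy uniting that clade.
keeled scales (derived state '+') is shared by Taxon E and Taxon X — a synapomorphy uniting that clade.
dermal ossicles (derived state '-') is unique to Taxon X (autapomorphy; uninformative for grouping).
caudal autotomy: derived state '+' in Taxon E only — an autapomorphy, so it tells us nothing about relationships among taxa.
dorsal spines (derived state '+') is shared by all ingroup taxa — unites the whole ingroup.
Most parsimonious ingroup topology: (((Taxon E,Taxon X),Taxon C),Taxon M).
Taxon E and Taxon X form a cherry on this tree, so they are sister taxa.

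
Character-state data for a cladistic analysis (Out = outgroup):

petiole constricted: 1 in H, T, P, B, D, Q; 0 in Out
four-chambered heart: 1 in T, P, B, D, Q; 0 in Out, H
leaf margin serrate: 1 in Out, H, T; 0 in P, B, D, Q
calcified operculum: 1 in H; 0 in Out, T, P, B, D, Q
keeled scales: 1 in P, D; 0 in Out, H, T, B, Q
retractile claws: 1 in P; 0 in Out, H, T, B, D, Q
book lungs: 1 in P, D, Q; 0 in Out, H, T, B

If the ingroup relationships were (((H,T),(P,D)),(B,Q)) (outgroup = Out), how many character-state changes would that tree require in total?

10

Map each character onto (((H,T),(P,D)),(B,Q)) (rooted by Out) and count the minimum state changes it requires (Fitch parsimony):
petiole constricted: 1; four-chambered heart: 2; leaf margin serrate: 2; calcified operculum: 1; keeled scales: 1; retractile claws: 1; book lungs: 2.
Total tree length = 10.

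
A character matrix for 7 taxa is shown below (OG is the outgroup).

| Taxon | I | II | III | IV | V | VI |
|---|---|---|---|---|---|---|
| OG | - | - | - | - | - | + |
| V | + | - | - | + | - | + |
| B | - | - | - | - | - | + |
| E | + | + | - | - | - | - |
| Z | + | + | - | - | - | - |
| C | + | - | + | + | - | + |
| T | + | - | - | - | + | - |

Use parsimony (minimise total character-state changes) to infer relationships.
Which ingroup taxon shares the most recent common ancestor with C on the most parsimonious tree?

Character polarity is set by the outgroup: the derived state is whichever differs from the outgroup's state, so for VI the derived state is '-', and for the remaining characters it is '+'.
I (derived state '+') is shared by C, E, T, V, and Z — a synapomorphy uniting that clade.
Only E and Z show the derived state '+' for II, supporting them as a clade.
III: derived state '+' in C only — an autapomorphy, so it tells us nothing about relationships among taxa.
Only C and V show the derived state '+' for IV, supporting them as a clade.
V: derived state '+' in T only — an autapomorphy, so it tells us nothing about relationships among taxa.
VI (derived state '-') is shared by E, T, and Z — a synapomorphy uniting that clade.
Most parsimonious ingroup topology: (((V,C),((E,Z),T)),B).
C and V form a cherry on this tree, so they are sister taxa.

V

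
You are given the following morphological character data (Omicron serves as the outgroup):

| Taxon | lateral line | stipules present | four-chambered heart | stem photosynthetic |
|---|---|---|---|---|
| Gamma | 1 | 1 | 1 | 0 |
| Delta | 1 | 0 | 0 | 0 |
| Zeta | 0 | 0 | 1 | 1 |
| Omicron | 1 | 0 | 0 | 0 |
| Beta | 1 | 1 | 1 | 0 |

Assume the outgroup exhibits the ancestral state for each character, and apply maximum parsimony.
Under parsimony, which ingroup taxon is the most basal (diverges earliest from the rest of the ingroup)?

Character polarity is set by the outgroup: the derived state is whichever differs from the outgroup's state, so for lateral line the derived state is '0', and for the remaining characters it is '1'.
lateral line: derived state '0' in Zeta only — an autapomorphy, so it tells us nothing about relationships among taxa.
stipules present: derived state '1' in Beta and Gamma only — synapomorphy for {Beta, Gamma}.
Only Beta, Gamma, and Zeta show the derived state '1' for four-chambered heart, supporting them as a clade.
stem photosynthetic: derived state '1' in Zeta only — an autapomorphy, so it tells us nothing about relationships among taxa.
Most parsimonious ingroup topology: (Delta,((Gamma,Beta),Zeta)).
Delta is sister to the clade containing all other ingroup taxa, so it is the earliest-diverging (most basal) ingroup lineage.

Delta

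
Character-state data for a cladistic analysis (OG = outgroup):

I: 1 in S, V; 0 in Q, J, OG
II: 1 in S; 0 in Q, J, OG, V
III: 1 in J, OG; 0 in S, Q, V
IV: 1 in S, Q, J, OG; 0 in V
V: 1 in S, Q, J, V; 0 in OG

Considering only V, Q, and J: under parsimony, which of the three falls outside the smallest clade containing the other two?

J

Character polarity is set by the outgroup: the derived state is whichever differs from the outgroup's state, so for III, IV the derived state is '0', and for the remaining characters it is '1'.
Only S and V show the derived state '1' for I, supporting them as a clade.
II: derived state '1' in S only — an autapomorphy, so it tells us nothing about relationships among taxa.
Only Q, S, and V show the derived state '0' for III, supporting them as a clade.
IV: derived state '0' in V only — an autapomorphy, so it tells us nothing about relationships among taxa.
V (derived state '1') is shared by all ingroup taxa — unites the whole ingroup.
Most parsimonious ingroup topology: (((S,V),Q),J).
V and Q share a more recent common ancestor with each other than either does with J, so J is the least closely related of the three.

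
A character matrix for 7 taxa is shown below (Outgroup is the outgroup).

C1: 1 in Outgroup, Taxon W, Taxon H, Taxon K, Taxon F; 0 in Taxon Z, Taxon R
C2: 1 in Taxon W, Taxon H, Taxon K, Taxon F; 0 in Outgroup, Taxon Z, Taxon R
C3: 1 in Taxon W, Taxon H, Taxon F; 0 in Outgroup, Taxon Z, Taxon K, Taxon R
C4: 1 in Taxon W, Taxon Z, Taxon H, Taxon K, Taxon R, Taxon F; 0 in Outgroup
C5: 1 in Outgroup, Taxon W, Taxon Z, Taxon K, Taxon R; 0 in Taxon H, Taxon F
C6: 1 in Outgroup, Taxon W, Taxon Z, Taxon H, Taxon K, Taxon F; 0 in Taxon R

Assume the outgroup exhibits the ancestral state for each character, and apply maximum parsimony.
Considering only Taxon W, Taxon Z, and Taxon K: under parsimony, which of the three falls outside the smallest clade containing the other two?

Taxon Z

Character polarity is set by the outgroup: the derived state is whichever differs from the outgroup's state, so for C1, C5, C6 the derived state is '0', and for the remaining characters it is '1'.
Only Taxon R and Taxon Z show the derived state '0' for C1, supporting them as a clade.
C2 (derived state '1') is shared by Taxon F, Taxon H, Taxon K, and Taxon W — a synapomorphy uniting that clade.
Only Taxon F, Taxon H, and Taxon W show the derived state '1' for C3, supporting them as a clade.
All ingroup taxa share the derived state '1' for C4; it defines the ingroup but does not resolve relationships within it.
C5 (derived state '0') is shared by Taxon F and Taxon H — a synapomorphy uniting that clade.
C6 (derived state '0') is unique to Taxon R (autapomorphy; uninformative for grouping).
Most parsimonious ingroup topology: (((Taxon W,(Taxon H,Taxon F)),Taxon K),(Taxon Z,Taxon R)).
Taxon K and Taxon W share a more recent common ancestor with each other than either does with Taxon Z, so Taxon Z is the least closely related of the three.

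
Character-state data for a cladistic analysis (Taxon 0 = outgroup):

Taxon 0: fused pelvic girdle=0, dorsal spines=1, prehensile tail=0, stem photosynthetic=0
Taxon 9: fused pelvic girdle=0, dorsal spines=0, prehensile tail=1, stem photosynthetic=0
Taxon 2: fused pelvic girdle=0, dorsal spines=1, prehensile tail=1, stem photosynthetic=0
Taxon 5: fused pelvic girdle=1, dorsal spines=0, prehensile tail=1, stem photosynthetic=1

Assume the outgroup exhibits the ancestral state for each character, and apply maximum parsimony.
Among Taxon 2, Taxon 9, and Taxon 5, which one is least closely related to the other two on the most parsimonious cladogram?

Character polarity is set by the outgroup: the derived state is whichever differs from the outgroup's state, so for dorsal spines the derived state is '0', and for the remaining characters it is '1'.
fused pelvic girdle: derived state '1' in Taxon 5 only — an autapomorphy, so it tells us nothing about relationships among taxa.
dorsal spines: derived state '0' in Taxon 5 and Taxon 9 only — synapomorphy for {Taxon 5, Taxon 9}.
prehensile tail (derived state '1') is shared by all ingroup taxa — unites the whole ingroup.
stem photosynthetic: derived state '1' in Taxon 5 only — an autapomorphy, so it tells us nothing about relationships among taxa.
Most parsimonious ingroup topology: ((Taxon 9,Taxon 5),Taxon 2).
Taxon 9 and Taxon 5 share a more recent common ancestor with each other than either does with Taxon 2, so Taxon 2 is the least closely related of the three.

Taxon 2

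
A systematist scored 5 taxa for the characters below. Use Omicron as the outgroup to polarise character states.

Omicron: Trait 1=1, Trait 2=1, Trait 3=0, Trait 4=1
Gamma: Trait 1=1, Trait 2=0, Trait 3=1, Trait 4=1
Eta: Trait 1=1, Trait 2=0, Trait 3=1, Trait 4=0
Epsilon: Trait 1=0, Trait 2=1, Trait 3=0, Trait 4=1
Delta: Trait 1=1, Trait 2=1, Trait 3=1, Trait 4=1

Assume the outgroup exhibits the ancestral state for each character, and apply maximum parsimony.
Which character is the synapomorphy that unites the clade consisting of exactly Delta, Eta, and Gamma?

Character polarity is set by the outgroup: the derived state is whichever differs from the outgroup's state, so for Trait 1, Trait 2, Trait 4 the derived state is '0', and for the remaining characters it is '1'.
Trait 1 (derived state '0') is unique to Epsilon (autapomorphy; uninformative for grouping).
Trait 2: derived state '0' in Eta and Gamma only — synapomorphy for {Eta, Gamma}.
Only Delta, Eta, and Gamma show the derived state '1' for Trait 3, supporting them as a clade.
Trait 4 (derived state '0') is unique to Eta (autapomorphy; uninformative for grouping).
Most parsimonious ingroup topology: (((Gamma,Eta),Delta),Epsilon).
The clade {Delta, Eta, Gamma} is supported by Trait 3: its derived state '1' occurs in exactly those taxa and in no other taxon (including the outgroup).

Trait 3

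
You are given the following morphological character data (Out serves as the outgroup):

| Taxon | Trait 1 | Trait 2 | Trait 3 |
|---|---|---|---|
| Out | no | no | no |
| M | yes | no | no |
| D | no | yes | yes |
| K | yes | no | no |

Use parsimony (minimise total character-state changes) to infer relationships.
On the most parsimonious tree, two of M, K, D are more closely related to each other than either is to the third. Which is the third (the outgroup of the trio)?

The outgroup has state 'no' for every character, so 'yes' is the derived state throughout.
Trait 1: derived state 'yes' in K and M only — synapomorphy for {K, M}.
Trait 2 (derived state 'yes') is unique to D (autapomorphy; uninformative for grouping).
Trait 3: derived state 'yes' in D only — an autapomorphy, so it tells us nothing about relationships among taxa.
Most parsimonious ingroup topology: ((M,K),D).
M and K share a more recent common ancestor with each other than either does with D, so D is the least closely related of the three.

D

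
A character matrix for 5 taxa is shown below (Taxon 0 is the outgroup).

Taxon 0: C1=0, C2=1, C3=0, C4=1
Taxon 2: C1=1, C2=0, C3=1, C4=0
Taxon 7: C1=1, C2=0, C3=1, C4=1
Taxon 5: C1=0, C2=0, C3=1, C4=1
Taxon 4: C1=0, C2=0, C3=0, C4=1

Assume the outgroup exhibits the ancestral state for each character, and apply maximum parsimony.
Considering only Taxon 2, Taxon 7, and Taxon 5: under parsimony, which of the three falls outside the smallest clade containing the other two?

Character polarity is set by the outgroup: the derived state is whichever differs from the outgroup's state, so for C2, C4 the derived state is '0', and for the remaining characters it is '1'.
C1: derived state '1' in Taxon 2 and Taxon 7 only — synapomorphy for {Taxon 2, Taxon 7}.
C2 (derived state '0') is shared by all ingroup taxa — unites the whole ingroup.
Only Taxon 2, Taxon 5, and Taxon 7 show the derived state '1' for C3, supporting them as a clade.
C4 (derived state '0') is unique to Taxon 2 (autapomorphy; uninformative for grouping).
Most parsimonious ingroup topology: (((Taxon 2,Taxon 7),Taxon 5),Taxon 4).
Taxon 2 and Taxon 7 share a more recent common ancestor with each other than either does with Taxon 5, so Taxon 5 is the least closely related of the three.

Taxon 5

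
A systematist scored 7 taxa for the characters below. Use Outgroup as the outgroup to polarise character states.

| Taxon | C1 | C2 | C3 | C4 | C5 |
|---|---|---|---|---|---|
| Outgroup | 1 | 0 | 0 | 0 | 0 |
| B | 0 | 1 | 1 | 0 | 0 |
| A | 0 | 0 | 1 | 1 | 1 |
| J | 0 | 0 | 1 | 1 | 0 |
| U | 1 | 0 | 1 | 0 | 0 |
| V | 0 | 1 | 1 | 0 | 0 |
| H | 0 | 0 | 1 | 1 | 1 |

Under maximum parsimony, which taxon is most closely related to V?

Character polarity is set by the outgroup: the derived state is whichever differs from the outgroup's state, so for C1 the derived state is '0', and for the remaining characters it is '1'.
C1 (derived state '0') is shared by A, B, H, J, and V — a synapomorphy uniting that clade.
Only B and V show the derived state '1' for C2, supporting them as a clade.
C3 (derived state '1') is shared by all ingroup taxa — unites the whole ingroup.
C4 (derived state '1') is shared by A, H, and J — a synapomorphy uniting that clade.
C5: derived state '1' in A and H only — synapomorphy for {A, H}.
Most parsimonious ingroup topology: (((B,V),((A,H),J)),U).
V and B form a cherry on this tree, so they are sister taxa.

B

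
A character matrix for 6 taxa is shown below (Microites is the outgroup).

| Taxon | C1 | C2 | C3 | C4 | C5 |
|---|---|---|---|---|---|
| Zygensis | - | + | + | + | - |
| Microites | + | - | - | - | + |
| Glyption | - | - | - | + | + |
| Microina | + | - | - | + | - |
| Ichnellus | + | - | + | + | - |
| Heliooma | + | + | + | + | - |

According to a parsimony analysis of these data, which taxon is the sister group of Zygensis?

Character polarity is set by the outgroup: the derived state is whichever differs from the outgroup's state, so for C1, C5 the derived state is '-', and for the remaining characters it is '+'.
C1 groups Glyption and Zygensis, which is incompatible with the clades supported by the remaining characters; treating it as convergent (homoplasy) costs fewer steps than any alternative tree.
C2 (derived state '+') is shared by Heliooma and Zygensis — a synapomorphy uniting that clade.
C3: derived state '+' in Heliooma, Ichnellus, and Zygensis only — synapomorphy for {Heliooma, Ichnellus, Zygensis}.
All ingroup taxa share the derived state '+' for C4; it defines the ingroup but does not resolve relationships within it.
C5 (derived state '-') is shared by Heliooma, Ichnellus, Microina, and Zygensis — a synapomorphy uniting that clade.
Most parsimonious ingroup topology: ((((Zygensis,Heliooma),Ichnellus),Microina),Glyption).
Zygensis and Heliooma form a cherry on this tree, so they are sister taxa.

Heliooma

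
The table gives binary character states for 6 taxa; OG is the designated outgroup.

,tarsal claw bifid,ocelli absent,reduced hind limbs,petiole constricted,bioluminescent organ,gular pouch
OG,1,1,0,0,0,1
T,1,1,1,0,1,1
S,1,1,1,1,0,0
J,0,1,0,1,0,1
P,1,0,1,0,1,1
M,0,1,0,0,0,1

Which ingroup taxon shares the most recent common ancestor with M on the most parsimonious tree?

Character polarity is set by the outgroup: the derived state is whichever differs from the outgroup's state, so for tarsal claw bifid, ocelli absent, gular pouch the derived state is '0', and for the remaining characters it is '1'.
Only J and M show the derived state '0' for tarsal claw bifid, supporting them as a clade.
ocelli absent: derived state '0' in P only — an autapomorphy, so it tells us nothing about relationships among taxa.
reduced hind limbs (derived state '1') is shared by P, S, and T — a synapomorphy uniting that clade.
petiole constricted (state '1') occurs in J and S but conflicts with the nesting implied by the other characters — most parsimoniously interpreted as homoplasy.
Only P and T show the derived state '1' for bioluminescent organ, supporting them as a clade.
gular pouch: derived state '0' in S only — an autapomorphy, so it tells us nothing about relationships among taxa.
Most parsimonious ingroup topology: (((T,P),S),(J,M)).
M and J form a cherry on this tree, so they are sister taxa.

J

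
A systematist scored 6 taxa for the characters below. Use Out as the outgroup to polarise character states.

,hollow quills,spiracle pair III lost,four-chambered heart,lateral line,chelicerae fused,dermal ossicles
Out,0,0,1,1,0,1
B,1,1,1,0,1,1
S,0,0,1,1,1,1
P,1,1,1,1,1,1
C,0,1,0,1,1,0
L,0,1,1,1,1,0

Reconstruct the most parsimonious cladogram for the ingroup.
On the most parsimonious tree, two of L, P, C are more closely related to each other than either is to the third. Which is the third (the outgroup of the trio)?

P

Character polarity is set by the outgroup: the derived state is whichever differs from the outgroup's state, so for four-chambered heart, lateral line, dermal ossicles the derived state is '0', and for the remaining characters it is '1'.
hollow quills: derived state '1' in B and P only — synapomorphy for {B, P}.
Only B, C, L, and P show the derived state '1' for spiracle pair III lost, supporting them as a clade.
four-chambered heart: derived state '0' in C only — an autapomorphy, so it tells us nothing about relationships among taxa.
lateral line: derived state '0' in B only — an autapomorphy, so it tells us nothing about relationships among taxa.
chelicerae fused (derived state '1') is shared by all ingroup taxa — unites the whole ingroup.
dermal ossicles: derived state '0' in C and L only — synapomorphy for {C, L}.
Most parsimonious ingroup topology: (((B,P),(C,L)),S).
L and C share a more recent common ancestor with each other than either does with P, so P is the least closely related of the three.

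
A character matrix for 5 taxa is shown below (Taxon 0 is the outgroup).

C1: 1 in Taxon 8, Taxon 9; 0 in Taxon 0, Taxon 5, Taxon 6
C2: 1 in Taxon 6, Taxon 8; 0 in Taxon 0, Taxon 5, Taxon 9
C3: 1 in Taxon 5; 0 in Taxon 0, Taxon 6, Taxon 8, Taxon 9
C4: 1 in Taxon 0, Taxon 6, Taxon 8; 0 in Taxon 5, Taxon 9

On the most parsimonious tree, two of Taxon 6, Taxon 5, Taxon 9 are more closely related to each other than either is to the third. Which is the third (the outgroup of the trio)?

Character polarity is set by the outgroup: the derived state is whichever differs from the outgroup's state, so for C4 the derived state is '0', and for the remaining characters it is '1'.
C1 groups Taxon 8 and Taxon 9, which is incompatible with the clades supported by the remaining characters; treating it as convergent (homoplasy) costs fewer steps than any alternative tree.
Only Taxon 6 and Taxon 8 show the derived state '1' for C2, supporting them as a clade.
C3: derived state '1' in Taxon 5 only — an autapomorphy, so it tells us nothing about relationships among taxa.
C4 (derived state '0') is shared by Taxon 5 and Taxon 9 — a synapomorphy uniting that clade.
Most parsimonious ingroup topology: ((Taxon 5,Taxon 9),(Taxon 6,Taxon 8)).
Taxon 5 and Taxon 9 share a more recent common ancestor with each other than either does with Taxon 6, so Taxon 6 is the least closely related of the three.

Taxon 6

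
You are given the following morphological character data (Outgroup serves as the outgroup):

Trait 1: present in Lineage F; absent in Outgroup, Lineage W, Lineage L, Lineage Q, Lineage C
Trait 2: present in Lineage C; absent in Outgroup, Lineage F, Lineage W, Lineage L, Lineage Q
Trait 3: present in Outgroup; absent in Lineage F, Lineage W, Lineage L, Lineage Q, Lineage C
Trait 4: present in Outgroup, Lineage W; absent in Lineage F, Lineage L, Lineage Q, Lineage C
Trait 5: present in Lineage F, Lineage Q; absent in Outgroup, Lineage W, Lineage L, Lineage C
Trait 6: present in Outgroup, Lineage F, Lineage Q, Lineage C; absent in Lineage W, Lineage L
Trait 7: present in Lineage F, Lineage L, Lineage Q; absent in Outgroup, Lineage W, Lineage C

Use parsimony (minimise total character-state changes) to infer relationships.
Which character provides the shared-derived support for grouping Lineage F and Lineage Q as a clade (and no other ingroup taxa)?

Trait 5

Character polarity is set by the outgroup: the derived state is whichever differs from the outgroup's state, so for Trait 3, Trait 4, Trait 6 the derived state is 'absent', and for the remaining characters it is 'present'.
Trait 1 (derived state 'present') is unique to Lineage F (autapomorphy; uninformative for grouping).
Trait 2 (derived state 'present') is unique to Lineage C (autapomorphy; uninformative for grouping).
Trait 3 (derived state 'absent') is shared by all ingroup taxa — unites the whole ingroup.
Trait 4: derived state 'absent' in Lineage C, Lineage F, Lineage L, and Lineage Q only — synapomorphy for {Lineage C, Lineage F, Lineage L, Lineage Q}.
Only Lineage F and Lineage Q show the derived state 'present' for Trait 5, supporting them as a clade.
Trait 6 (state 'absent') occurs in Lineage L and Lineage W but conflicts with the nesting implied by the other characters — most parsimoniously interpreted as homoplasy.
Trait 7 (derived state 'present') is shared by Lineage F, Lineage L, and Lineage Q — a synapomorphy uniting that clade.
Most parsimonious ingroup topology: ((((Lineage F,Lineage Q),Lineage L),Lineage C),Lineage W).
The clade {Lineage F, Lineage Q} is supported by Trait 5: its derived state 'present' occurs in exactly those taxa and in no other taxon (including the outgroup).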